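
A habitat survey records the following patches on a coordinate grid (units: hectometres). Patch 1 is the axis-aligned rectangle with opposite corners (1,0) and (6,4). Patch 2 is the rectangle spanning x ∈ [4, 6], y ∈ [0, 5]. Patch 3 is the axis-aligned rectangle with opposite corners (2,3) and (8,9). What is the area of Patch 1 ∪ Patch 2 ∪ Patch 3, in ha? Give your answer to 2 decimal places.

52.00

By inclusion–exclusion:
Individual areas: |Patch 1| = 20, |Patch 2| = 10, |Patch 3| = 36.
|Patch 1∩Patch 2|: x∈[4,6], y∈[0,4] → 2·4 = 8.
|Patch 1∩Patch 3|: x∈[2,6], y∈[3,4] → 4·1 = 4.
|Patch 2∩Patch 3|: x∈[4,6], y∈[3,5] → 2·2 = 4.
|Patch 1∩Patch 2∩Patch 3| = 2.
|Patch 1 ∪ Patch 2 ∪ Patch 3| = 66 − 16 + 2 = 52.00.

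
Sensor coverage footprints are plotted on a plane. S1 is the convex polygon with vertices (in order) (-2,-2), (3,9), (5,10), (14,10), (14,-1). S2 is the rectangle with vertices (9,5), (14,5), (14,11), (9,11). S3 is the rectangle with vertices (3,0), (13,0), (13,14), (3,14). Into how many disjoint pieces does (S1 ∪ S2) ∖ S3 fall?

(S1 ∪ S2) ∖ S3 is a single connected region.

1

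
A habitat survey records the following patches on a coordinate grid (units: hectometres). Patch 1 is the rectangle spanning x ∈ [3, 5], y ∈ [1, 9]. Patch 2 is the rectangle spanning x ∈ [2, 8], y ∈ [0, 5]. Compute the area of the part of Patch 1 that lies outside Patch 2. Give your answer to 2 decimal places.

8.00

|Patch 1∩Patch 2|: x∈[3,5], y∈[1,5] → 2·4 = 8.
|Patch 1| = 16.
|Patch 1 ∖ Patch 2| = |Patch 1| − |Patch 1∩Patch 2| = 16 − 8 = 8.00.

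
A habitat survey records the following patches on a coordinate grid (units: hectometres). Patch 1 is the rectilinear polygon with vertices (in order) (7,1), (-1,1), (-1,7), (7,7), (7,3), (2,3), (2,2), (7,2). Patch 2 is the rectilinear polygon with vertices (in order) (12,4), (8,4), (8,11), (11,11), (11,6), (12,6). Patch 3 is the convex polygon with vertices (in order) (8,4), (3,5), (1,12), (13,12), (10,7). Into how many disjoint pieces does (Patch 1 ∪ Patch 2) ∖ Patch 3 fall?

(Patch 1 ∪ Patch 2) ∖ Patch 3 splits into 2 disjoint pieces (area 32.8286, area 8.8333).

2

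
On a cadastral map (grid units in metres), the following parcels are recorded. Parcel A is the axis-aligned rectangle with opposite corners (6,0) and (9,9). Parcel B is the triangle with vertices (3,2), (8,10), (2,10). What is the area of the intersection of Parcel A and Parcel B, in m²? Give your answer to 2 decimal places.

The intersection is the polygon with vertices (6,9), (7.375,9), (6,6.8).
By the shoelace formula its area is 1.51.

1.51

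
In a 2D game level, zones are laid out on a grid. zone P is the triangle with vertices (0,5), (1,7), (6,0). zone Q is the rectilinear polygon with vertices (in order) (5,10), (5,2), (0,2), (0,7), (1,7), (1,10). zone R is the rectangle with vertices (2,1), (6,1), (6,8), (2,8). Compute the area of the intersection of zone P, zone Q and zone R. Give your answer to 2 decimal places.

The intersection is the polygon with vertices (4.571,2), (3.6,2), (2,3.333), (2,5.6).
By the shoelace formula its area is 3.56.

3.56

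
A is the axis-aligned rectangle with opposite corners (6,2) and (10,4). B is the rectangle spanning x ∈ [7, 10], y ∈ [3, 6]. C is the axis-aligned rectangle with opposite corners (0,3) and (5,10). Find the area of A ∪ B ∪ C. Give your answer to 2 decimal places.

49.00

By inclusion–exclusion:
Individual areas: |A| = 8, |B| = 9, |C| = 35.
|A∩B|: x∈[7,10], y∈[3,4] → 3·1 = 3.
|A∩C| = 0 (no overlap).
|B∩C| = 0 (no overlap).
|A∩B∩C| = 0.
|A ∪ B ∪ C| = 52 − 3 + 0 = 49.00.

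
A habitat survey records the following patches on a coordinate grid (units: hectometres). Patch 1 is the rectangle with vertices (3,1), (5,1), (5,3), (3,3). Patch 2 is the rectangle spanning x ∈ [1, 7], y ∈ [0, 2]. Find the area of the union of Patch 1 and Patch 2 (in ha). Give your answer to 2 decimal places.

By inclusion–exclusion:
Individual areas: |Patch 1| = 4, |Patch 2| = 12.
|Patch 1∩Patch 2|: x∈[3,5], y∈[1,2] → 2·1 = 2.
|Patch 1 ∪ Patch 2| = 16 − 2 = 14.00.

14.00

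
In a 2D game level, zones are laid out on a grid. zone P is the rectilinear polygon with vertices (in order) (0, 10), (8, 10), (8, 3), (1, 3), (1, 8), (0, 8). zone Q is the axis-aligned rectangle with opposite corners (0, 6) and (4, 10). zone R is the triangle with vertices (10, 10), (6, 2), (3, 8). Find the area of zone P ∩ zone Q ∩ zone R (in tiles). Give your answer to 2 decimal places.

1.14

The intersection is the polygon with vertices (4,6), (3,8), (4,8.286).
By the shoelace formula its area is 1.14.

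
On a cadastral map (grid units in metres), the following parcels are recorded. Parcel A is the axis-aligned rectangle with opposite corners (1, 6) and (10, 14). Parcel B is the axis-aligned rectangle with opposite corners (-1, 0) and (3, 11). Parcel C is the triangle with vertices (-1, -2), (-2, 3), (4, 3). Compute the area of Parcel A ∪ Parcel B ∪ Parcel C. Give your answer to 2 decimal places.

111.00

By inclusion–exclusion:
Individual areas: |Parcel A| = 72, |Parcel B| = 44, |Parcel C| = 15.
|Parcel A∩Parcel B|: x∈[1,3], y∈[6,11] → 2·5 = 10.
|Parcel A∩Parcel C| = 0.
|Parcel B∩Parcel C| = 10.
|Parcel A∩Parcel B∩Parcel C| = 0.
|Parcel A ∪ Parcel B ∪ Parcel C| = 131 − 20 + 0 = 111.00.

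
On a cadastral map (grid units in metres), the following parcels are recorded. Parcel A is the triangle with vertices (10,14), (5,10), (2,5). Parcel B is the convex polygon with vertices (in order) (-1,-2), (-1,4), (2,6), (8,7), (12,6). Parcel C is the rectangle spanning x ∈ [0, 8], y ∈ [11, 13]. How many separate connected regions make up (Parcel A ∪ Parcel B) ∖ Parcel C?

2

(Parcel A ∪ Parcel B) ∖ Parcel C splits into 2 disjoint pieces (area 58.6866, area 0.65).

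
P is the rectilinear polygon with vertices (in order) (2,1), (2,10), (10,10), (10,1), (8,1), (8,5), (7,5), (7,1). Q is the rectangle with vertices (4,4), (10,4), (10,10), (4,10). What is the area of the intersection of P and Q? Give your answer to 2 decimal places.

The intersection is the polygon with vertices (10,10), (10,4), (8,4), (8,5), (7,5), (7,4), (4,4), (4,10).
By the shoelace formula its area is 35.00.

35.00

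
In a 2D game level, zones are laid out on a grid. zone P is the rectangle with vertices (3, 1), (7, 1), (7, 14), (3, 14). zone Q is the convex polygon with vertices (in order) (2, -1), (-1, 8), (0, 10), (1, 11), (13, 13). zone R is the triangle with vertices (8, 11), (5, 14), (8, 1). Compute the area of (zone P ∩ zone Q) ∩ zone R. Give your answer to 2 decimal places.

The region (zone P ∩ zone Q) ∩ zone R is the polygon with vertices (6.995,5.357), (5.519,11.753), (7,12), (7,5.364).
By the shoelace formula its area is 4.94.

4.94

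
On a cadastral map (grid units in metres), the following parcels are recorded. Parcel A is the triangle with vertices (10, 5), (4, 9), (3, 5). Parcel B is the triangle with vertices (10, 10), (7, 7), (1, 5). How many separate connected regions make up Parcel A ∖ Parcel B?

Parcel A ∖ Parcel B splits into 2 disjoint pieces (area 8.2727, area 3.0176).

2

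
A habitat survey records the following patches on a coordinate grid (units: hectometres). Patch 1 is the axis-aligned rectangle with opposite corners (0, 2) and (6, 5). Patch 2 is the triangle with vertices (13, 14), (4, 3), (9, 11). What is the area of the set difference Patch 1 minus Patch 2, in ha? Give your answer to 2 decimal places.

|Patch 1| = 18, |Patch 1∩Patch 2| = 0.3864.
|Patch 1 ∖ Patch 2| = |Patch 1| − |Patch 1∩Patch 2| = 18 − 0.3864 = 17.61.

17.61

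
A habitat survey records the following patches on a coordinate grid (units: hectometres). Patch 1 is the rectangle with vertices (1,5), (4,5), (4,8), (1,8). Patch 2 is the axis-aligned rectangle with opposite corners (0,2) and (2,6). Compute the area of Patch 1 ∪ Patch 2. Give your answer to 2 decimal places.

16.00

By inclusion–exclusion:
Individual areas: |Patch 1| = 9, |Patch 2| = 8.
|Patch 1∩Patch 2|: x∈[1,2], y∈[5,6] → 1·1 = 1.
|Patch 1 ∪ Patch 2| = 17 − 1 = 16.00.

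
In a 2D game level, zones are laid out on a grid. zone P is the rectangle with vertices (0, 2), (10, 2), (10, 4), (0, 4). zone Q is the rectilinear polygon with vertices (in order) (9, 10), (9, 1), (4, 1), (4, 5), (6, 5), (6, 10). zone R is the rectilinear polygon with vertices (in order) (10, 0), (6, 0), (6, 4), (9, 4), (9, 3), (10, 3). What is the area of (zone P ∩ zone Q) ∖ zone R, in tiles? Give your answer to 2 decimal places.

4.00

|zone P ∩ zone Q| = 10.
|(zone P ∩ zone Q) ∩ zone R| = 6.
|(zone P ∩ zone Q) ∖ zone R| = 10 − 6 = 4.00.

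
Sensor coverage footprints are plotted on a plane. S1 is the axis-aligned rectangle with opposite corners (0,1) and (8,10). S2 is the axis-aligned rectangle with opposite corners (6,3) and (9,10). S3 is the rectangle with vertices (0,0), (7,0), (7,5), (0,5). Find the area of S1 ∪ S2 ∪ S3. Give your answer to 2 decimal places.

86.00

By inclusion–exclusion:
Individual areas: |S1| = 72, |S2| = 21, |S3| = 35.
|S1∩S2|: x∈[6,8], y∈[3,10] → 2·7 = 14.
|S1∩S3|: x∈[0,7], y∈[1,5] → 7·4 = 28.
|S2∩S3|: x∈[6,7], y∈[3,5] → 1·2 = 2.
|S1∩S2∩S3| = 2.
|S1 ∪ S2 ∪ S3| = 128 − 44 + 2 = 86.00.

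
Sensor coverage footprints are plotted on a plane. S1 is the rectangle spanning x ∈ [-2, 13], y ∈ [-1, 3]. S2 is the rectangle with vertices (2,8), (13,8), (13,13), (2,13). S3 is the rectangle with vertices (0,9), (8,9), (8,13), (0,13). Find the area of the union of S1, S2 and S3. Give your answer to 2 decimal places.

123.00

By inclusion–exclusion:
Individual areas: |S1| = 60, |S2| = 55, |S3| = 32.
|S1∩S2| = 0 (no overlap).
|S1∩S3| = 0 (no overlap).
|S2∩S3|: x∈[2,8], y∈[9,13] → 6·4 = 24.
|S1∩S2∩S3| = 0.
|S1 ∪ S2 ∪ S3| = 147 − 24 + 0 = 123.00.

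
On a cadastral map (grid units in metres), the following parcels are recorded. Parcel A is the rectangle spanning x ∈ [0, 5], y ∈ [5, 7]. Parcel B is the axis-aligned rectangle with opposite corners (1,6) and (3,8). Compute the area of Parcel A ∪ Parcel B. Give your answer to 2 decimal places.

By inclusion–exclusion:
Individual areas: |Parcel A| = 10, |Parcel B| = 4.
|Parcel A∩Parcel B|: x∈[1,3], y∈[6,7] → 2·1 = 2.
|Parcel A ∪ Parcel B| = 14 − 2 = 12.00.

12.00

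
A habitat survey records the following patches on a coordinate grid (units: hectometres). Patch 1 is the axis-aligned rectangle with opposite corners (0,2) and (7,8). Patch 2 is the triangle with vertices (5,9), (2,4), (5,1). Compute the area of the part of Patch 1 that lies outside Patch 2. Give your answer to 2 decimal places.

30.80

|Patch 1| = 42, |Patch 1∩Patch 2| = 11.2.
|Patch 1 ∖ Patch 2| = |Patch 1| − |Patch 1∩Patch 2| = 42 − 11.2 = 30.80.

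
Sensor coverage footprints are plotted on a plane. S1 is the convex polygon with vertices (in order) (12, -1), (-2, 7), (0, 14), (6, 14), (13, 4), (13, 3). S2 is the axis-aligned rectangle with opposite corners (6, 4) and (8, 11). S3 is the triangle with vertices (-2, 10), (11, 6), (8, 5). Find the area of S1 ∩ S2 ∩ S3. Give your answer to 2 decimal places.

The intersection is the polygon with vertices (6,7.538), (8,6.923), (8,5), (6,6).
By the shoelace formula its area is 3.46.

3.46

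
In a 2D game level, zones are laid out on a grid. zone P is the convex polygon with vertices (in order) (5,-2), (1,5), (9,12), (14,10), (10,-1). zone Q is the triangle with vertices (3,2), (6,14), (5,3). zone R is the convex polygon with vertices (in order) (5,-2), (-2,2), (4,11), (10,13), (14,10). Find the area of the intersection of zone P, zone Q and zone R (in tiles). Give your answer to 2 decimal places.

8.13

The intersection is the polygon with vertices (5,3), (3,2), (4.52,8.08), (5.543,8.975).
By the shoelace formula its area is 8.13.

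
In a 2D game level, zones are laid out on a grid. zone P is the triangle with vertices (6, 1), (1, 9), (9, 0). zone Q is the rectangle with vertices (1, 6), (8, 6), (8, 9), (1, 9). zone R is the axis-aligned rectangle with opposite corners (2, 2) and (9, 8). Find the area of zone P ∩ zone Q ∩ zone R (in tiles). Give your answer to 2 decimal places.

The intersection is the polygon with vertices (3.667,6), (2.875,6), (2,7.4), (2,7.875).
By the shoelace formula its area is 0.95.

0.95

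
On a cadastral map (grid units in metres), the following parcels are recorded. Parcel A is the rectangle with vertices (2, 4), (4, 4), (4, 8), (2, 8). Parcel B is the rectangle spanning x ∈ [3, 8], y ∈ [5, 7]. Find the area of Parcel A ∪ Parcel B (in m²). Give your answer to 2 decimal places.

By inclusion–exclusion:
Individual areas: |Parcel A| = 8, |Parcel B| = 10.
|Parcel A∩Parcel B|: x∈[3,4], y∈[5,7] → 1·2 = 2.
|Parcel A ∪ Parcel B| = 18 − 2 = 16.00.

16.00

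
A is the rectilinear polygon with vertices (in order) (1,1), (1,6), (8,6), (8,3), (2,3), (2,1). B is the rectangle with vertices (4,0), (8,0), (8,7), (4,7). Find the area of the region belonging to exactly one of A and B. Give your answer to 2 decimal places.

27.00

|A| = 23, |B| = 28, |A∩B| = 12.
|A △ B| = |A| + |B| − 2·|A∩B| = 23 + 28 − 24 = 27.00.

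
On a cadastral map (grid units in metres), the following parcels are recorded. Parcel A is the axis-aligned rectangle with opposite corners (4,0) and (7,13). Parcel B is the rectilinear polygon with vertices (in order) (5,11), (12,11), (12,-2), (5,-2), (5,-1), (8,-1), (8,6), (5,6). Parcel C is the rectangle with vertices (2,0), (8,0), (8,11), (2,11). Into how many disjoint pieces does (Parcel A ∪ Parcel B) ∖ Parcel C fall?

2

(Parcel A ∪ Parcel B) ∖ Parcel C splits into 2 disjoint pieces (area 6, area 55).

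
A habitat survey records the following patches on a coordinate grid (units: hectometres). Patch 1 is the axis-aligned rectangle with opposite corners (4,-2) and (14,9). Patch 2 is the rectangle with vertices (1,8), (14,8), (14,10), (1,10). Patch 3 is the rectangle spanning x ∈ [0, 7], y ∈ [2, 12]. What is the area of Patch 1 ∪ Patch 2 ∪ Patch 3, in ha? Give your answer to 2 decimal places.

By inclusion–exclusion:
Individual areas: |Patch 1| = 110, |Patch 2| = 26, |Patch 3| = 70.
|Patch 1∩Patch 2|: x∈[4,14], y∈[8,9] → 10·1 = 10.
|Patch 1∩Patch 3|: x∈[4,7], y∈[2,9] → 3·7 = 21.
|Patch 2∩Patch 3|: x∈[1,7], y∈[8,10] → 6·2 = 12.
|Patch 1∩Patch 2∩Patch 3| = 3.
|Patch 1 ∪ Patch 2 ∪ Patch 3| = 206 − 43 + 3 = 166.00.

166.00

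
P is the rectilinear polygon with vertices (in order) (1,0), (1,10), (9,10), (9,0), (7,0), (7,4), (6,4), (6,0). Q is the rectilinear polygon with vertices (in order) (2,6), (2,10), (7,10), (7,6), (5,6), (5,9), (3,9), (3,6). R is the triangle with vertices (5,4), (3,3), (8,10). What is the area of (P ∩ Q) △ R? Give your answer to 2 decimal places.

15.67

|P ∩ Q| = 14.
|(P ∩ Q) ∩ R| = 1.4143.
|(P ∩ Q) △ R| = 14 + 4.5 − 2.8286 = 15.67.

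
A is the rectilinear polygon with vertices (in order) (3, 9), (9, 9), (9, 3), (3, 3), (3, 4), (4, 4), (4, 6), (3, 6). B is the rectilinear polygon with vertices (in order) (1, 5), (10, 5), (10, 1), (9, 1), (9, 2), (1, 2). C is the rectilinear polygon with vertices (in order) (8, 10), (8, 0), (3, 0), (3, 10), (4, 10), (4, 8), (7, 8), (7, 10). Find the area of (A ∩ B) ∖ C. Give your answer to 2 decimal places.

|A ∩ B| = 11.
|(A ∩ B) ∩ C| = 9.
|(A ∩ B) ∖ C| = 11 − 9 = 2.00.

2.00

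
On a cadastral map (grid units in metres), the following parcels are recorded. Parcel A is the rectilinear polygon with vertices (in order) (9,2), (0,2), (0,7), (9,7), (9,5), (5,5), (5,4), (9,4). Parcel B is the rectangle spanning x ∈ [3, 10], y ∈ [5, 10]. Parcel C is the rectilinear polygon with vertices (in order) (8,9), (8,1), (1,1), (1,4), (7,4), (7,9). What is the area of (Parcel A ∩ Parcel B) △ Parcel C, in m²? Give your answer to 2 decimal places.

34.00

|Parcel A ∩ Parcel B| = 12.
|(Parcel A ∩ Parcel B) ∩ Parcel C| = 2.
|(Parcel A ∩ Parcel B) △ Parcel C| = 12 + 26 − 4 = 34.00.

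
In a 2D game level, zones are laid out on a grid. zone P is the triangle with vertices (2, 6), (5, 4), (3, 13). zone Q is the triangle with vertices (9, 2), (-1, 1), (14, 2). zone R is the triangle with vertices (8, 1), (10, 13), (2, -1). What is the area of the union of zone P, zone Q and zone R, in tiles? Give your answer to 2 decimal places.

46.92

By inclusion–exclusion:
Individual areas: |zone P| = 11.5, |zone Q| = 2.5, |zone R| = 34.
|zone P∩zone Q| = 0.
|zone P∩zone R| = 0.0079.
|zone Q∩zone R| = 1.0729.
|zone P∩zone Q∩zone R| = 0.
|zone P ∪ zone Q ∪ zone R| = 48 − 1.0808 + 0 = 46.92.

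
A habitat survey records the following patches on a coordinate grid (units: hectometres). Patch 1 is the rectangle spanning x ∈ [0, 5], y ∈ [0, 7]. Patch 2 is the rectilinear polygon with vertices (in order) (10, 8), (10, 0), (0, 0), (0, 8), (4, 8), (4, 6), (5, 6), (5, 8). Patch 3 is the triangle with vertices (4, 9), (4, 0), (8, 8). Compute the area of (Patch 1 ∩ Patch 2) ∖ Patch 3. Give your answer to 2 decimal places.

|Patch 1 ∩ Patch 2| = 34.
|(Patch 1 ∩ Patch 2) ∩ Patch 3| = 5.
|(Patch 1 ∩ Patch 2) ∖ Patch 3| = 34 − 5 = 29.00.

29.00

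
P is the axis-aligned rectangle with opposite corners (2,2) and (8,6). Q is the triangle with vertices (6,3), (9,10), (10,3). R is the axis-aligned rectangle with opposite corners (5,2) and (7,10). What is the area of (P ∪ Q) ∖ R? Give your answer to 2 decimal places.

|P ∪ Q| = 33.9286.
|(P ∪ Q) ∩ R| = 8.
|(P ∪ Q) ∖ R| = 33.9286 − 8 = 25.93.

25.93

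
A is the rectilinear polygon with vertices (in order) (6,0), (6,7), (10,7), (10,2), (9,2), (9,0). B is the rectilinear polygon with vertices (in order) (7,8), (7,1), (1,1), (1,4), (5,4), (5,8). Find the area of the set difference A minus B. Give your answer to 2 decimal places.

|A| = 26, |A∩B| = 6.
|A ∖ B| = |A| − |A∩B| = 26 − 6 = 20.00.

20.00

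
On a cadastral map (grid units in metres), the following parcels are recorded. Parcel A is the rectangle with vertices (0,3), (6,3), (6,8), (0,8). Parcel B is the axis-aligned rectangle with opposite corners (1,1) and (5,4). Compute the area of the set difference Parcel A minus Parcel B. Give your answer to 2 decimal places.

|Parcel A∩Parcel B|: x∈[1,5], y∈[3,4] → 4·1 = 4.
|Parcel A| = 30.
|Parcel A ∖ Parcel B| = |Parcel A| − |Parcel A∩Parcel B| = 30 − 4 = 26.00.

26.00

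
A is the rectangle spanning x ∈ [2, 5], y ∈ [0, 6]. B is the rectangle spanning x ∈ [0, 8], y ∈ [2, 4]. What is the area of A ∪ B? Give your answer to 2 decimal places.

28.00

By inclusion–exclusion:
Individual areas: |A| = 18, |B| = 16.
|A∩B|: x∈[2,5], y∈[2,4] → 3·2 = 6.
|A ∪ B| = 34 − 6 = 28.00.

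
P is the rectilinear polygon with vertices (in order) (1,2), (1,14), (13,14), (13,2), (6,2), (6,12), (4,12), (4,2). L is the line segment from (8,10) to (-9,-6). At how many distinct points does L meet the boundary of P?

The segment meets the boundary at (1,3.412), (4,6.235), (6,8.118).

3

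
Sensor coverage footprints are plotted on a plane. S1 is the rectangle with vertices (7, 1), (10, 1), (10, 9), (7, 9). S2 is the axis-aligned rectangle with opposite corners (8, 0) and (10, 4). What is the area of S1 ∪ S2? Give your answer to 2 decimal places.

26.00

By inclusion–exclusion:
Individual areas: |S1| = 24, |S2| = 8.
|S1∩S2|: x∈[8,10], y∈[1,4] → 2·3 = 6.
|S1 ∪ S2| = 32 − 6 = 26.00.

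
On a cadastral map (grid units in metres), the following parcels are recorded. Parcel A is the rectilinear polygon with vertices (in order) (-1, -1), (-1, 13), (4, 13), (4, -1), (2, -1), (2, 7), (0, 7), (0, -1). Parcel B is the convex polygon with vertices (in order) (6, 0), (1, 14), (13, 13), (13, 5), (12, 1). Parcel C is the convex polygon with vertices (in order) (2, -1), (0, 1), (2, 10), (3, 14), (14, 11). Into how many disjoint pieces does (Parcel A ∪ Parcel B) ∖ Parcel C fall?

4

(Parcel A ∪ Parcel B) ∖ Parcel C splits into 4 disjoint pieces (area 27.6582, area 7.8764, area 40.6842, area 2).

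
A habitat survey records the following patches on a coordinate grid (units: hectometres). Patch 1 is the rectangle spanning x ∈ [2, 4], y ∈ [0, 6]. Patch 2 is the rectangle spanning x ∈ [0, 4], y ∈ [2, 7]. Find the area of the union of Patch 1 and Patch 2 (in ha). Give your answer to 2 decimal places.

24.00

By inclusion–exclusion:
Individual areas: |Patch 1| = 12, |Patch 2| = 20.
|Patch 1∩Patch 2|: x∈[2,4], y∈[2,6] → 2·4 = 8.
|Patch 1 ∪ Patch 2| = 32 − 8 = 24.00.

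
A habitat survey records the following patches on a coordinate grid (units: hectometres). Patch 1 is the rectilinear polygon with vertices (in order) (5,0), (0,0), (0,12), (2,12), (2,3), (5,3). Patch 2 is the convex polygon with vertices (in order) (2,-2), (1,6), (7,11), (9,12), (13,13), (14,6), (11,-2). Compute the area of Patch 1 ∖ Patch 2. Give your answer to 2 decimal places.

|Patch 1| = 33, |Patch 1∩Patch 2| = 13.1667.
|Patch 1 ∖ Patch 2| = |Patch 1| − |Patch 1∩Patch 2| = 33 − 13.1667 = 19.83.

19.83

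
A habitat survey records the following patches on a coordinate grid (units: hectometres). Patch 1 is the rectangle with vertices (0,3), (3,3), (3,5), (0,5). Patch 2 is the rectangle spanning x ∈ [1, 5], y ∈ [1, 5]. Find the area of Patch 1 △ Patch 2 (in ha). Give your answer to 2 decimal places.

|Patch 1∩Patch 2|: x∈[1,3], y∈[3,5] → 2·2 = 4.
|Patch 1 △ Patch 2| = |Patch 1| + |Patch 2| − 2·|Patch 1∩Patch 2| = 6 + 16 − 8 = 14.00.

14.00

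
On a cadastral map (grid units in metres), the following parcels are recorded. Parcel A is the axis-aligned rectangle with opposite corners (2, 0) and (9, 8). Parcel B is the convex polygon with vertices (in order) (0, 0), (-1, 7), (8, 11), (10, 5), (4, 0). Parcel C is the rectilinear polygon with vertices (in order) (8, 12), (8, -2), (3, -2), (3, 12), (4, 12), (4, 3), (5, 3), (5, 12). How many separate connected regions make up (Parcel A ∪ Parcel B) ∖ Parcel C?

3

(Parcel A ∪ Parcel B) ∖ Parcel C splits into 3 disjoint pieces (area 11.4167, area 28.0556, area 6.4444).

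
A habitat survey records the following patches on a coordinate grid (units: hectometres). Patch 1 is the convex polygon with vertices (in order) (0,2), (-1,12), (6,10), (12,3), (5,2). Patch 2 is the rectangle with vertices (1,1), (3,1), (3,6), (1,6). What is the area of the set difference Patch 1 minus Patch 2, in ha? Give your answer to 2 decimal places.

|Patch 1| = 81.5, |Patch 1∩Patch 2| = 8.
|Patch 1 ∖ Patch 2| = |Patch 1| − |Patch 1∩Patch 2| = 81.5 − 8 = 73.50.

73.50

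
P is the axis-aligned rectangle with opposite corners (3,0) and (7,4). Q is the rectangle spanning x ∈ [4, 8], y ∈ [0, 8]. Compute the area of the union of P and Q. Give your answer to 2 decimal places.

36.00

By inclusion–exclusion:
Individual areas: |P| = 16, |Q| = 32.
|P∩Q|: x∈[4,7], y∈[0,4] → 3·4 = 12.
|P ∪ Q| = 48 − 12 = 36.00.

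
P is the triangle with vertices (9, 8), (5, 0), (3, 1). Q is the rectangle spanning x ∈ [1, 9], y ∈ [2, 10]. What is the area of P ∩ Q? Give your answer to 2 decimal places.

6.43

The intersection is the polygon with vertices (6,2), (3.857,2), (9,8).
By the shoelace formula its area is 6.43.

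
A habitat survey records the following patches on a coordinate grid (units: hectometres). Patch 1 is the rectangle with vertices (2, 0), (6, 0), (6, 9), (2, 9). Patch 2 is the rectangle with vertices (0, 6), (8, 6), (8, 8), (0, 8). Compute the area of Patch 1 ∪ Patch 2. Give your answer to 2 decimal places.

By inclusion–exclusion:
Individual areas: |Patch 1| = 36, |Patch 2| = 16.
|Patch 1∩Patch 2|: x∈[2,6], y∈[6,8] → 4·2 = 8.
|Patch 1 ∪ Patch 2| = 52 − 8 = 44.00.

44.00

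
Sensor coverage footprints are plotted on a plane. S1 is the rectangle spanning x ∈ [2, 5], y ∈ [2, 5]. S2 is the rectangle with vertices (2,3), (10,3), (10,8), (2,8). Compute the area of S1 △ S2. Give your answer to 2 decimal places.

37.00

|S1∩S2|: x∈[2,5], y∈[3,5] → 3·2 = 6.
|S1 △ S2| = |S1| + |S2| − 2·|S1∩S2| = 9 + 40 − 12 = 37.00.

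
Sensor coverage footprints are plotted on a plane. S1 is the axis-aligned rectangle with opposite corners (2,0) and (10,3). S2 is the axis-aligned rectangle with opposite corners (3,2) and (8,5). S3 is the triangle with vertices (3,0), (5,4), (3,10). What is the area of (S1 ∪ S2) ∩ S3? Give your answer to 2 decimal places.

The region (S1 ∪ S2) ∩ S3 is the polygon with vertices (3,5), (4.667,5), (5,4), (3,0), (3,3).
By the shoelace formula its area is 5.83.

5.83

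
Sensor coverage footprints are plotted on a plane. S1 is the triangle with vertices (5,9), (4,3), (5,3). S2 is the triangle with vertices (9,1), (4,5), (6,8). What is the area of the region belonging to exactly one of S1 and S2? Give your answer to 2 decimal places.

12.50

|S1| = 3, |S2| = 11.5, |S1∩S2| = 0.9997.
|S1 △ S2| = |S1| + |S2| − 2·|S1∩S2| = 3 + 11.5 − 1.9993 = 12.50.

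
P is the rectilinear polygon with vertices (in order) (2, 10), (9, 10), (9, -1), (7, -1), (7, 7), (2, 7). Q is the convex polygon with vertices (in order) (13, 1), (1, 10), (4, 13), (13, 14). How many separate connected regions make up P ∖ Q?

2

P ∖ Q splits into 2 disjoint pieces (area 11.5, area 3.375).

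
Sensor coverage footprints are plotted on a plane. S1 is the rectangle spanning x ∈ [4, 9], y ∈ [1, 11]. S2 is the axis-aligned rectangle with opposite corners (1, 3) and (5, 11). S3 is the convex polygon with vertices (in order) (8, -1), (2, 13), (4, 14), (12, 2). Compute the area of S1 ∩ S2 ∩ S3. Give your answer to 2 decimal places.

3.83

The intersection is the polygon with vertices (5,6), (4,8.333), (4,11), (5,11).
By the shoelace formula its area is 3.83.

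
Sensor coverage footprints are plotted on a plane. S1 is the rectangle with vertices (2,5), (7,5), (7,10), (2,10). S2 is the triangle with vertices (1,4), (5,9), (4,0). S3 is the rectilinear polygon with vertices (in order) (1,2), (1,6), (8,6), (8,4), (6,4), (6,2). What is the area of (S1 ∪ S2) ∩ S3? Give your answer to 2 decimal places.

13.29

The region (S1 ∪ S2) ∩ S3 is the polygon with vertices (7,5), (4.556,5), (4.222,2), (2.5,2), (1,4), (2,5.25), (2,6), (7,6).
By the shoelace formula its area is 13.29.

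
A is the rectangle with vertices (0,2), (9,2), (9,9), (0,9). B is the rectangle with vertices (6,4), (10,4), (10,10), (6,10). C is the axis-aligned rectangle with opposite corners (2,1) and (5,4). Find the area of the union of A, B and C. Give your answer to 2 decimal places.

75.00

By inclusion–exclusion:
Individual areas: |A| = 63, |B| = 24, |C| = 9.
|A∩B|: x∈[6,9], y∈[4,9] → 3·5 = 15.
|A∩C|: x∈[2,5], y∈[2,4] → 3·2 = 6.
|B∩C| = 0 (no overlap).
|A∩B∩C| = 0.
|A ∪ B ∪ C| = 96 − 21 + 0 = 75.00.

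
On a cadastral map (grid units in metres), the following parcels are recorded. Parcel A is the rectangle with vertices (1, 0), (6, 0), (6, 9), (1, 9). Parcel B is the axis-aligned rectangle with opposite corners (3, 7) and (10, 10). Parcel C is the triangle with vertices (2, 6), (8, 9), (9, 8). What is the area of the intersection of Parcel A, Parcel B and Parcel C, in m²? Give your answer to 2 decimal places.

0.96

The intersection is the polygon with vertices (6,7.143), (5.5,7), (4,7), (6,8).
By the shoelace formula its area is 0.96.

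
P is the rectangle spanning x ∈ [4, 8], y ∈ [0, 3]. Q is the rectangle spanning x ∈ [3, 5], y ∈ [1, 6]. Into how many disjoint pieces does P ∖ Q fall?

1

P ∖ Q is a single connected region.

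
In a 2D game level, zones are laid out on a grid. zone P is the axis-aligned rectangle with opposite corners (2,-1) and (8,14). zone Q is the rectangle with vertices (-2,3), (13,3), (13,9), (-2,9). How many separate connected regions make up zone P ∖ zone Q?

2

zone P ∖ zone Q splits into 2 disjoint pieces (area 24, area 30).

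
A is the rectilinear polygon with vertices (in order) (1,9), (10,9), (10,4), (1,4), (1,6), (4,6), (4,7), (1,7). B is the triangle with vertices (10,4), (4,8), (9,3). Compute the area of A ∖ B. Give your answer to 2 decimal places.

38.00

|A| = 42, |A∩B| = 4.
|A ∖ B| = |A| − |A∩B| = 42 − 4 = 38.00.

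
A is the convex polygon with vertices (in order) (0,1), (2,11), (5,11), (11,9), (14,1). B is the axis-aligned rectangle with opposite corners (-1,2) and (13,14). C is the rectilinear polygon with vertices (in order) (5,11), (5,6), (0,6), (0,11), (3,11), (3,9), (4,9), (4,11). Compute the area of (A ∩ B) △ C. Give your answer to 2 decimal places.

83.77

|A ∩ B| = 91.7667.
|(A ∩ B) ∩ C| = 15.5.
|(A ∩ B) △ C| = 91.7667 + 23 − 31 = 83.77.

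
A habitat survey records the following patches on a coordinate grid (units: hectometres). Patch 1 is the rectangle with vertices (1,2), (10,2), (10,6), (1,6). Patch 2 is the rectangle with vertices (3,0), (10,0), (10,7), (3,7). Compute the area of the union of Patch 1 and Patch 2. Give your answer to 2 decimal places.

57.00

By inclusion–exclusion:
Individual areas: |Patch 1| = 36, |Patch 2| = 49.
|Patch 1∩Patch 2|: x∈[3,10], y∈[2,6] → 7·4 = 28.
|Patch 1 ∪ Patch 2| = 85 − 28 = 57.00.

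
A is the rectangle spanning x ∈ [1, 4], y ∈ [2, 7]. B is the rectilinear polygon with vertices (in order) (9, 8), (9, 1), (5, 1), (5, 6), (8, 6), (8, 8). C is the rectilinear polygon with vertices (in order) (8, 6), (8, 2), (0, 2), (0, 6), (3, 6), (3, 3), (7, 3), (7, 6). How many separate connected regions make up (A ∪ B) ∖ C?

3

(A ∪ B) ∖ C splits into 3 disjoint pieces (area 6, area 10, area 6).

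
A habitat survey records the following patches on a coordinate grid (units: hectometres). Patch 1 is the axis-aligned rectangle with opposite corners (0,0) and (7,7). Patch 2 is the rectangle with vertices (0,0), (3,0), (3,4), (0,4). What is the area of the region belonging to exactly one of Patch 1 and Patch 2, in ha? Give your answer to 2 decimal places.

37.00

|Patch 1∩Patch 2|: x∈[0,3], y∈[0,4] → 3·4 = 12.
|Patch 1 △ Patch 2| = |Patch 1| + |Patch 2| − 2·|Patch 1∩Patch 2| = 49 + 12 − 24 = 37.00.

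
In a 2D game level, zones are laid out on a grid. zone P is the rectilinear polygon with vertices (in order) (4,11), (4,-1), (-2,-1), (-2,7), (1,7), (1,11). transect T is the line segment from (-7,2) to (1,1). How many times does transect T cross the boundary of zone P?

1

The segment meets the boundary at (-2,1.375).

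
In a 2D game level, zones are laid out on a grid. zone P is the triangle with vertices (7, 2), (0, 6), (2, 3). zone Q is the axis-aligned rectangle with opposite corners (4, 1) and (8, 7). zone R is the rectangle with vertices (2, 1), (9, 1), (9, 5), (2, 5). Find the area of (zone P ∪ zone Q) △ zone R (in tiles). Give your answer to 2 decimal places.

|zone P ∪ zone Q| = 28.8286.
|(zone P ∪ zone Q) ∩ zone R| = 18.9714.
|(zone P ∪ zone Q) △ zone R| = 28.8286 + 28 − 37.9429 = 18.89.

18.89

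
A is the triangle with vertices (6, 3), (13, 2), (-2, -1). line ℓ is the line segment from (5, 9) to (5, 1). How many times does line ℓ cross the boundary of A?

The segment meets the boundary at (5,2.5).

1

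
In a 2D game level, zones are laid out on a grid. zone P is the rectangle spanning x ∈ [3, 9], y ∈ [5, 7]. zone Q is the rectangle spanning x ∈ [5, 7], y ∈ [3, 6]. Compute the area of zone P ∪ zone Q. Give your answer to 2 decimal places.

16.00

By inclusion–exclusion:
Individual areas: |zone P| = 12, |zone Q| = 6.
|zone P∩zone Q|: x∈[5,7], y∈[5,6] → 2·1 = 2.
|zone P ∪ zone Q| = 18 − 2 = 16.00.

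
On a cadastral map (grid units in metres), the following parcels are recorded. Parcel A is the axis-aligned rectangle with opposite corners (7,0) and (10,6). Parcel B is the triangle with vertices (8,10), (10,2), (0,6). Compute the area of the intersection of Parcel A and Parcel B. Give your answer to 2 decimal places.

The intersection is the polygon with vertices (7,6), (9,6), (10,2), (7,3.2).
By the shoelace formula its area is 8.20.

8.20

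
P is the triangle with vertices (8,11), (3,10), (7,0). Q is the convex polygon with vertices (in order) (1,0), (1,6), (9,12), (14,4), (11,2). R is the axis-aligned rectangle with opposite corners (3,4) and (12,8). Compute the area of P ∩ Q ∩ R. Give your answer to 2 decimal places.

The intersection is the polygon with vertices (7.364,4), (5.4,4), (3.8,8), (7.727,8).
By the shoelace formula its area is 11.78.

11.78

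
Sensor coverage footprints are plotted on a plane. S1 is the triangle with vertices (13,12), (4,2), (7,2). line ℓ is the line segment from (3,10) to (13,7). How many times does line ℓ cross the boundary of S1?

2

The segment meets the boundary at (10.458,7.763), (9.457,8.063).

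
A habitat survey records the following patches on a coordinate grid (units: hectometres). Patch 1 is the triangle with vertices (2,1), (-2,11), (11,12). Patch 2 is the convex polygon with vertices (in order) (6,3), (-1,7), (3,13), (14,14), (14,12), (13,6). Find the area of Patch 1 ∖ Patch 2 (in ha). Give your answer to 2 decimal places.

|Patch 1| = 67, |Patch 1∩Patch 2| = 50.2709.
|Patch 1 ∖ Patch 2| = |Patch 1| − |Patch 1∩Patch 2| = 67 − 50.2709 = 16.73.

16.73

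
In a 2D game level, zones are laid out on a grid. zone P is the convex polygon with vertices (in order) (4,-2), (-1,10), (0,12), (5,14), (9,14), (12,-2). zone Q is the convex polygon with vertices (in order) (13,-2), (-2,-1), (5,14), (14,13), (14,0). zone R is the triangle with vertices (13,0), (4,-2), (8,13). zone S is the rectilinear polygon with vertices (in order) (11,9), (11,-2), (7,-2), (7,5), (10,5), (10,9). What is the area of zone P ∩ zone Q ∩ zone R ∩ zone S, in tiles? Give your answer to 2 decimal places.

24.42

The intersection is the polygon with vertices (7,-1.333), (7,5), (10,5), (10,7.8), (10.317,6.976), (11,3.333), (11,-0.444).
By the shoelace formula its area is 24.42.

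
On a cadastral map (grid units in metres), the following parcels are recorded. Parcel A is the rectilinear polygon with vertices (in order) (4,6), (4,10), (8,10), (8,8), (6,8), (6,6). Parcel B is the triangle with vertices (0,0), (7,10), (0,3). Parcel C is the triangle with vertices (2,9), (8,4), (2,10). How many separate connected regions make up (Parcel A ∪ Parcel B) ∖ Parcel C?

2

(Parcel A ∪ Parcel B) ∖ Parcel C splits into 2 disjoint pieces (area 10, area 9.6667).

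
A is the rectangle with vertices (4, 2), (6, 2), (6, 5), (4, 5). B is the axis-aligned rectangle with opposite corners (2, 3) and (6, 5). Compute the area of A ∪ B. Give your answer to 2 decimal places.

By inclusion–exclusion:
Individual areas: |A| = 6, |B| = 8.
|A∩B|: x∈[4,6], y∈[3,5] → 2·2 = 4.
|A ∪ B| = 14 − 4 = 10.00.

10.00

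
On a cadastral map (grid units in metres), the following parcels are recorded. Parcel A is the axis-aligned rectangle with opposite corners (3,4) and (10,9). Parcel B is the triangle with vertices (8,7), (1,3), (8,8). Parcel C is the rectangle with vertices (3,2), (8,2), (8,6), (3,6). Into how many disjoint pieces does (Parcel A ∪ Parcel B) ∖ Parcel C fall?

(Parcel A ∪ Parcel B) ∖ Parcel C splits into 2 disjoint pieces (area 25, area 0.2857).

2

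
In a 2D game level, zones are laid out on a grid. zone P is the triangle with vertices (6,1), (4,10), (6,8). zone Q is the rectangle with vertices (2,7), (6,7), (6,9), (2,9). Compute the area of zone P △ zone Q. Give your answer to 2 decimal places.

|zone P| = 7, |zone Q| = 8, |zone P∩zone Q| = 2.6111.
|zone P △ zone Q| = |zone P| + |zone Q| − 2·|zone P∩zone Q| = 7 + 8 − 5.2222 = 9.78.

9.78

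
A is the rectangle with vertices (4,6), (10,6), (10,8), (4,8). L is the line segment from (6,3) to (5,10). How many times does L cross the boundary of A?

The segment meets the boundary at (5.286,8), (5.571,6).

2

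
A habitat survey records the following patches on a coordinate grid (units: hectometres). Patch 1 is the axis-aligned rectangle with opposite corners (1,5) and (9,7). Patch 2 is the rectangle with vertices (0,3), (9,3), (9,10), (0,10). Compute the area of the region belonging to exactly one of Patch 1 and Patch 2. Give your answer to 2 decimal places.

|Patch 1∩Patch 2|: x∈[1,9], y∈[5,7] → 8·2 = 16.
|Patch 1 △ Patch 2| = |Patch 1| + |Patch 2| − 2·|Patch 1∩Patch 2| = 16 + 63 − 32 = 47.00.

47.00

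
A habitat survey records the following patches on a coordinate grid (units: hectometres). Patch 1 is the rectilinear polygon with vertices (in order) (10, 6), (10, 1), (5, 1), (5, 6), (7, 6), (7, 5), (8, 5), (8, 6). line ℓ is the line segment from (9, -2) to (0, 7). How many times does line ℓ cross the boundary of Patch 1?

The segment meets the boundary at (5,2), (6,1).

2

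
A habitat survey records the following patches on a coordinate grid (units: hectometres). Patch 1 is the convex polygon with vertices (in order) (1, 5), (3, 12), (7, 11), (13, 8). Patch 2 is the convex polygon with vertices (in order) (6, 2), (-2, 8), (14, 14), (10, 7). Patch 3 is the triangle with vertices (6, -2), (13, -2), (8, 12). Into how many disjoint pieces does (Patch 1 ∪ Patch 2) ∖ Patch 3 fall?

2

(Patch 1 ∪ Patch 2) ∖ Patch 3 splits into 2 disjoint pieces (area 51.9135, area 18.8223).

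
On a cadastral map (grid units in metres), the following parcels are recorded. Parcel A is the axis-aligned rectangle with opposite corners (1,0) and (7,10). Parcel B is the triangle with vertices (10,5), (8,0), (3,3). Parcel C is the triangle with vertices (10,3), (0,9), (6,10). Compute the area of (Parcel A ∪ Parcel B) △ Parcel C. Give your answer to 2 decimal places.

54.33

|Parcel A ∪ Parcel B| = 68.4143.
|(Parcel A ∪ Parcel B) ∩ Parcel C| = 18.5427.
|(Parcel A ∪ Parcel B) △ Parcel C| = 68.4143 + 23 − 37.0854 = 54.33.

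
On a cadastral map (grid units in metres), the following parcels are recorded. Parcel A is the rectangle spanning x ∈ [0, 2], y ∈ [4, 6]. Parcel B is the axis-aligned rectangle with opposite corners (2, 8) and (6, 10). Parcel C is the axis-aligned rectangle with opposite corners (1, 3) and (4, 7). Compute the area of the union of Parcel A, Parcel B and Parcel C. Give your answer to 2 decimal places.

22.00

By inclusion–exclusion:
Individual areas: |Parcel A| = 4, |Parcel B| = 8, |Parcel C| = 12.
|Parcel A∩Parcel B| = 0 (no overlap).
|Parcel A∩Parcel C|: x∈[1,2], y∈[4,6] → 1·2 = 2.
|Parcel B∩Parcel C| = 0 (no overlap).
|Parcel A∩Parcel B∩Parcel C| = 0.
|Parcel A ∪ Parcel B ∪ Parcel C| = 24 − 2 + 0 = 22.00.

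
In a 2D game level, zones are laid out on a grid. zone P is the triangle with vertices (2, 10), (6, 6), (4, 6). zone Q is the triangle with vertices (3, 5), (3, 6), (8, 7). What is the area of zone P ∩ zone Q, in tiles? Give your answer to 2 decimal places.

0.62

The intersection is the polygon with vertices (5.857,6.143), (5.5,6), (4,6), (3.909,6.182), (5.5,6.5).
By the shoelace formula its area is 0.62.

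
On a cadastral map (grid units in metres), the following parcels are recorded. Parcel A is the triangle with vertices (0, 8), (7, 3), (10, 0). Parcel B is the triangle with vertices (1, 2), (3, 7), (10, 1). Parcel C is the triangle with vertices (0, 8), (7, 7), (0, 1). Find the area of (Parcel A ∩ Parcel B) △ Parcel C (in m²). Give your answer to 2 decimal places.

26.02

|Parcel A ∩ Parcel B| = 2.5448.
|(Parcel A ∩ Parcel B) ∩ Parcel C| = 0.5145.
|(Parcel A ∩ Parcel B) △ Parcel C| = 2.5448 + 24.5 − 1.029 = 26.02.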